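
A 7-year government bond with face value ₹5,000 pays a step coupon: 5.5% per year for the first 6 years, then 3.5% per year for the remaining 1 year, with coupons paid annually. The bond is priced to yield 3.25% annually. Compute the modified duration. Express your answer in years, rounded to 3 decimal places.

Periodic yield y = 0.0325. First find Macaulay duration:
  t   CF        PV=CF/(1+0.0325)^t    t·PV
  1       275.00       266.3438       266.3438
  2       275.00       257.9601       515.9202
  3       275.00       249.8403       749.5209
  4       275.00       241.9761       967.9044
  5       275.00       234.3594     1,171.7970
  6       275.00       226.9825     1,361.8949
  7     5,175.00     4,136.9468    28,958.6273
  Σ                  5,614.4090    33,992.0086
P = 5,614.4090; Macaulay duration = 33,992.0086 / 5,614.4090 = 6.05442 years.
Modified duration = D_Mac / (1 + y) = 6.05442 / 1.0325 = 5.86385 years.

5.864 years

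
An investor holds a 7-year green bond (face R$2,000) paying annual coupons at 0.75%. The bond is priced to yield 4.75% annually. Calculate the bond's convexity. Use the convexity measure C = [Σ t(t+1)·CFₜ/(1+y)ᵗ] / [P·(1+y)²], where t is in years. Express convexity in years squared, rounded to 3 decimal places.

49.284

With y = 0.0475:
  t   CF        PV=CF/(1+0.0475)^t    t·PV        t(t+1)·PV
  1        15.00        14.3198        14.3198          28.6396
  2        15.00        13.6705        27.3409          82.0228
  3        15.00        13.0506        39.1517         156.6067
  4        15.00        12.4588        49.8351         249.1754
  5        15.00        11.8938        59.4691         356.8144
  6        15.00        11.3545        68.1269         476.8880
  7     2,015.00     1,456.1189    10,192.8321      81,542.6565
  Σ                  1,532.8668    10,451.0755      82,892.8034
P = 1,532.8668.
Convexity = Σ t(t+1)·PV / [P·(1+y)²] = 82,892.8034 / (1,532.8668 × 1.097256) = 49.28382.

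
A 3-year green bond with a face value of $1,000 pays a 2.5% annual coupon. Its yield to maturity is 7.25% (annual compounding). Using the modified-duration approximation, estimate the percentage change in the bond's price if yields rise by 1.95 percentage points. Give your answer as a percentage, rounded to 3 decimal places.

-5.313%

Periodic yield y = 0.0725. Modified duration first:
  t   CF        PV=CF/(1+0.0725)^t    t·PV
  1        25.00        23.3100        23.3100
  2        25.00        21.7343        43.4686
  3     1,025.00       830.8679     2,492.6036
  Σ                    875.9122     2,559.3822
P = 875.9122; D_Mac = 2.92196 yrs; D_mod = 2.92196/(1+0.0725) = 2.72444 yrs.
ΔP/P ≈ -D_mod · Δy = -2.72444 × (+0.0195) = -0.053127 = -5.3127%.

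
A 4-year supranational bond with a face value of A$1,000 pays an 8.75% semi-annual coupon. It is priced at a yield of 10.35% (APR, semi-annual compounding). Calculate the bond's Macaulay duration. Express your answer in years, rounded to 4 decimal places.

Periodic yield y = 0.05175. Discount each cash flow and weight by its period:
  t   CF        PV=CF/(1+0.05175)^t    t·PV
  1        43.75        41.5973        41.5973
  2        43.75        39.5506        79.1012
  3        43.75        37.6046       112.8137
  4        43.75        35.7543       143.0171
  5        43.75        33.9950       169.9752
  6        43.75        32.3224       193.9341
  7        43.75        30.7320       215.1238
  8     1,043.75       697.1020     5,576.8159
  Σ                    948.6581     6,532.3783
Price P = Σ PV = 948.6581.
Macaulay duration = Σ(t·PV) / P = 6,532.3783 / 948.6581 = 6.88591 half-year periods.
In years: 6.88591 / 2 = 3.44296 years.

3.4430 years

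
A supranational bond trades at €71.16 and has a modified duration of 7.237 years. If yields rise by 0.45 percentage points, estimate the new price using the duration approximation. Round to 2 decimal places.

Duration approximation: ΔP/P ≈ -D_mod · Δy = -7.237 × (+0.0045) = -0.0325665.
New price ≈ 71.16 × (1 - 0.0325665) = 68.84256786.

€68.84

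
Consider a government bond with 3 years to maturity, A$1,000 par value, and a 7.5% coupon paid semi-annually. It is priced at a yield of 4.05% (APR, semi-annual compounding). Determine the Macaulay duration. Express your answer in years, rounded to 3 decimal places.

2.755 years

Periodic yield y = 0.02025. Discount each cash flow and weight by its period:
  t   CF        PV=CF/(1+0.02025)^t    t·PV
  1        37.50        36.7557        36.7557
  2        37.50        36.0262        72.0523
  3        37.50        35.3111       105.9334
  4        37.50        34.6103       138.4410
  5        37.50        33.9233       169.6166
  6     1,037.50       919.9167     5,519.5000
  Σ                  1,096.5432     6,042.2989
Price P = Σ PV = 1,096.5432.
Macaulay duration = Σ(t·PV) / P = 6,042.2989 / 1,096.5432 = 5.51032 half-year periods.
In years: 5.51032 / 2 = 2.75516 years.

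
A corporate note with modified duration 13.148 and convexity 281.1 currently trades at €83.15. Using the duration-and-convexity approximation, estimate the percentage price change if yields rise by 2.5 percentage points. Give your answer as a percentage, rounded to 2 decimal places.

Duration effect: -D_mod·Δy = -13.148 × (+0.025) = -0.328700
Convexity effect: ½·C·(Δy)² = 0.5 × 281.1 × (0.025)² = +0.08784375
ΔP/P ≈ -0.328700 + 0.08784375 = -0.24085625
= -24.085625%.

-24.09%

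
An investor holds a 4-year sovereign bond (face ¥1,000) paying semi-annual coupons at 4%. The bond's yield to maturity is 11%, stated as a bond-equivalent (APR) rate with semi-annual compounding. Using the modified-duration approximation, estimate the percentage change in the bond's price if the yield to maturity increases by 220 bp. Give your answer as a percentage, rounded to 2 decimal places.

Periodic yield y = 0.055. Modified duration first:
  t   CF        PV=CF/(1+0.055)^t    t·PV
  1        20.00        18.9573        18.9573
  2        20.00        17.9690        35.9381
  3        20.00        17.0323        51.0968
  4        20.00        16.1443        64.5773
  5        20.00        15.3027        76.5134
  6        20.00        14.5049        87.0295
  7        20.00        13.7487        96.2412
  8     1,020.00       664.6308     5,317.0468
  Σ                    778.2902     5,747.4005
P = 778.2902; D_Mac = 7.38465 half-year periods = 3.69232 yrs; D_mod = 3.69232/(1+0.055) = 3.49983 yrs.
ΔP/P ≈ -D_mod · Δy = -3.49983 × (+0.022) = -0.076996 = -7.6996%.

-7.70%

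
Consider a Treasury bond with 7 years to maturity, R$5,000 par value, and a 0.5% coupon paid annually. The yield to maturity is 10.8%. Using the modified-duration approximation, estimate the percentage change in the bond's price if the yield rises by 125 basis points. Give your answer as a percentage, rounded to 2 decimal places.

Periodic yield y = 0.108. Modified duration first:
  t   CF        PV=CF/(1+0.108)^t    t·PV
  1        25.00        22.5632        22.5632
  2        25.00        20.3639        40.7278
  3        25.00        18.3790        55.1369
  4        25.00        16.5875        66.3500
  5        25.00        14.9707        74.8533
  6        25.00        13.5114        81.0686
  7     5,025.00     2,451.0815    17,157.5702
  Σ                  2,557.4571    17,498.2699
P = 2,557.4571; D_Mac = 6.84206 yrs; D_mod = 6.84206/(1+0.108) = 6.17514 yrs.
ΔP/P ≈ -D_mod · Δy = -6.17514 × (+0.0125) = -0.077189 = -7.7189%.

-7.72%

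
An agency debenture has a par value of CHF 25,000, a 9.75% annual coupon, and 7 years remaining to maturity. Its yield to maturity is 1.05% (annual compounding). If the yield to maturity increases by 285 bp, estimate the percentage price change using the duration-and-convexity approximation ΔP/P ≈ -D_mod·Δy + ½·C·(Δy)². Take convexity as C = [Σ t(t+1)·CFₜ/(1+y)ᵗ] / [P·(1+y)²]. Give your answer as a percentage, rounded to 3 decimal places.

-14.502%

With y = 0.0105:
  t   CF        PV=CF/(1+0.0105)^t    t·PV        t(t+1)·PV
  1     2,437.50     2,412.1722     2,412.1722       4,824.3444
  2     2,437.50     2,387.1076     4,774.2151      14,322.6454
  3     2,437.50     2,362.3034     7,086.9101      28,347.6405
  4     2,437.50     2,337.7569     9,351.0277      46,755.1386
  5     2,437.50     2,313.4655    11,567.3277      69,403.9662
  6     2,437.50     2,289.4266    13,736.5594      96,155.9156
  7    27,437.50    25,502.9437   178,520.6061   1,428,164.8488
  Σ                 39,605.1759   227,448.8183   1,687,974.4995
P = 39,605.1759; D_Mac = 5.74291 yrs; D_mod = 5.68323 yrs; C = 41.73893.
Duration effect: -5.68323 × (+0.0285) = -0.161972
Convexity effect: 0.5 × 41.73893 × (0.0285)² = +0.0169512
ΔP/P ≈ -0.161972 + 0.0169512 = -0.145021 = -14.5021%.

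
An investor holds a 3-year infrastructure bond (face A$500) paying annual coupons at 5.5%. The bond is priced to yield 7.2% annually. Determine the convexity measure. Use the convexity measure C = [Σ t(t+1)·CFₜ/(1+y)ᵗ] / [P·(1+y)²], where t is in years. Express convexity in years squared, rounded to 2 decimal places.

With y = 0.072:
  t   CF        PV=CF/(1+0.072)^t    t·PV        t(t+1)·PV
  1        27.50        25.6530        25.6530          51.3060
  2        27.50        23.9300        47.8600         143.5801
  3       527.50       428.1916     1,284.5747       5,138.2988
  Σ                    477.7746     1,358.0877       5,333.1849
P = 477.7746.
Convexity = Σ t(t+1)·PV / [P·(1+y)²] = 5,333.1849 / (477.7746 × 1.149184) = 9.71346.

9.71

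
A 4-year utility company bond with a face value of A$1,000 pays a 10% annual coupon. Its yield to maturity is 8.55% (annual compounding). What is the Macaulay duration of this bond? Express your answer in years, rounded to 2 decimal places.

Periodic yield y = 0.0855. Discount each cash flow and weight by its year:
  t   CF        PV=CF/(1+0.0855)^t    t·PV
  1       100.00        92.1234        92.1234
  2       100.00        84.8673       169.7346
  3       100.00        78.1827       234.5480
  4     1,100.00       792.2703     3,169.0812
  Σ                  1,047.4437     3,665.4872
Price P = Σ PV = 1,047.4437.
Macaulay duration = Σ(t·PV) / P = 3,665.4872 / 1,047.4437 = 3.49946 years.

3.50 years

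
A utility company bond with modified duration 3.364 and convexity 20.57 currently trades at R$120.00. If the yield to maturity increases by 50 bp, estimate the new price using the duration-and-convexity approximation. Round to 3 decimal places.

Duration effect: -D_mod·Δy = -3.364 × (+0.005) = -0.016820
Convexity effect: ½·C·(Δy)² = 0.5 × 20.57 × (0.005)² = +0.000257125
ΔP/P ≈ -0.016820 + 0.000257125 = -0.016562875
New price ≈ 120.00 × (1 - 0.016562875) = 118.012455.

R$118.012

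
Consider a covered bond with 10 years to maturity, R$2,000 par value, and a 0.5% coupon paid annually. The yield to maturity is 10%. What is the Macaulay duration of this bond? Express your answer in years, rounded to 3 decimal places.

Periodic yield y = 0.1. Discount each cash flow and weight by its year:
  t   CF        PV=CF/(1+0.1)^t    t·PV
  1        10.00         9.0909         9.0909
  2        10.00         8.2645        16.5289
  3        10.00         7.5131        22.5394
  4        10.00         6.8301        27.3205
  5        10.00         6.2092        31.0461
  6        10.00         5.6447        33.8684
  7        10.00         5.1316        35.9211
  8        10.00         4.6651        37.3206
  9        10.00         4.2410        38.1688
  10    2,010.00       774.9420     7,749.4201
  Σ                    832.5322     8,001.2249
Price P = Σ PV = 832.5322.
Macaulay duration = Σ(t·PV) / P = 8,001.2249 / 832.5322 = 9.61071 years.

9.611 years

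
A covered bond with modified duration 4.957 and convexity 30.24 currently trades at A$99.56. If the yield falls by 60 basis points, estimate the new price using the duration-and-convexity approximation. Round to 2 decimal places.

Duration effect: -D_mod·Δy = -4.957 × (-0.006) = +0.029742
Convexity effect: ½·C·(Δy)² = 0.5 × 30.24 × (-0.006)² = +0.00054432
ΔP/P ≈ +0.029742 + 0.00054432 = +0.03028632
New price ≈ 99.56 × (1 + 0.03028632) = 102.5753060192.

A$102.58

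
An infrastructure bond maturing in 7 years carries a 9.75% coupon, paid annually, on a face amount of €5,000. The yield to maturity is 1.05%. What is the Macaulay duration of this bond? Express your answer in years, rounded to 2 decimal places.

Periodic yield y = 0.0105. Discount each cash flow and weight by its year:
  t   CF        PV=CF/(1+0.0105)^t    t·PV
  1       487.50       482.4344       482.4344
  2       487.50       477.4215       954.8430
  3       487.50       472.4607     1,417.3820
  4       487.50       467.5514     1,870.2055
  5       487.50       462.6931     2,313.4655
  6       487.50       457.8853     2,747.3119
  7     5,487.50     5,100.5887    35,704.1212
  Σ                  7,921.0352    45,489.7637
Price P = Σ PV = 7,921.0352.
Macaulay duration = Σ(t·PV) / P = 45,489.7637 / 7,921.0352 = 5.74291 years.

5.74 years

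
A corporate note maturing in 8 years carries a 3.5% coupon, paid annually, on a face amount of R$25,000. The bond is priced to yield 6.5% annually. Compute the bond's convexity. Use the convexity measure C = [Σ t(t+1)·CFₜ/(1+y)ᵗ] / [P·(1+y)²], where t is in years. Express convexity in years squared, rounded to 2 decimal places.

53.08

With y = 0.065:
  t   CF        PV=CF/(1+0.065)^t    t·PV        t(t+1)·PV
  1       875.00       821.5962       821.5962       1,643.1925
  2       875.00       771.4519     1,542.9037       4,628.7112
  3       875.00       724.3680     2,173.1039       8,692.4155
  4       875.00       680.1577     2,720.6308      13,603.1541
  5       875.00       638.6457     3,193.2287      19,159.3720
  6       875.00       599.6674     3,598.0041      25,186.0289
  7       875.00       563.0679     3,941.4756      31,531.8045
  8    25,875.00    15,634.4820   125,075.8558   1,125,682.7026
  Σ                 20,433.4368   143,066.7989   1,230,127.3812
P = 20,433.4368.
Convexity = Σ t(t+1)·PV / [P·(1+y)²] = 1,230,127.3812 / (20,433.4368 × 1.134225) = 53.07738.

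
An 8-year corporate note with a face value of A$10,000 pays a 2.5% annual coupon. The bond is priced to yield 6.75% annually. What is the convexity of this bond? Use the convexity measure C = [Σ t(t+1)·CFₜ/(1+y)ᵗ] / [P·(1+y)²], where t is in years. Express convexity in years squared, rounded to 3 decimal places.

55.113

With y = 0.0675:
  t   CF        PV=CF/(1+0.0675)^t    t·PV        t(t+1)·PV
  1       250.00       234.1920       234.1920         468.3841
  2       250.00       219.3836       438.7673       1,316.3018
  3       250.00       205.5116       616.5348       2,466.1393
  4       250.00       192.5167       770.0669       3,850.3346
  5       250.00       180.3435       901.7177       5,410.3062
  6       250.00       168.9401     1,013.6405       7,095.4835
  7       250.00       158.2577     1,107.8038       8,862.4307
  8    10,250.00     6,078.2813    48,626.2505     437,636.2543
  Σ                  7,437.4266    53,708.9736     467,105.6345
P = 7,437.4266.
Convexity = Σ t(t+1)·PV / [P·(1+y)²] = 467,105.6345 / (7,437.4266 × 1.139556) = 55.11333.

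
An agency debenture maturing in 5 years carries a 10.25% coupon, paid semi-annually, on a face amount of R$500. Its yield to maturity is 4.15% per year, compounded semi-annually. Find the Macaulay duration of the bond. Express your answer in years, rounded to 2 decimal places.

Periodic yield y = 0.02075. Discount each cash flow and weight by its period:
  t   CF        PV=CF/(1+0.02075)^t    t·PV
  1       25.625        25.1041        25.1041
  2       25.625        24.5938        49.1875
  3       25.625        24.0938        72.2815
  4       25.625        23.6040        94.4162
  5       25.625        23.1242       115.6211
  6       25.625        22.6541       135.9248
  7       25.625        22.1936       155.3553
  8       25.625        21.7425       173.9397
  9       25.625        21.3005       191.7043
  10     525.625       428.0378     4,280.3780
  Σ                    636.4484     5,293.9125
Price P = Σ PV = 636.4484.
Macaulay duration = Σ(t·PV) / P = 5,293.9125 / 636.4484 = 8.31790 half-year periods.
In years: 8.31790 / 2 = 4.15895 years.

4.16 years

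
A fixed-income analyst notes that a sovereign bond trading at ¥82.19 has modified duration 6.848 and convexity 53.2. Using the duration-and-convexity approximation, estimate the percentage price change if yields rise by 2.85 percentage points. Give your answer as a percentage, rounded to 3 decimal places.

Duration effect: -D_mod·Δy = -6.848 × (+0.0285) = -0.195168
Convexity effect: ½·C·(Δy)² = 0.5 × 53.2 × (0.0285)² = +0.02160585
ΔP/P ≈ -0.195168 + 0.02160585 = -0.17356215
= -17.356215%.

-17.356%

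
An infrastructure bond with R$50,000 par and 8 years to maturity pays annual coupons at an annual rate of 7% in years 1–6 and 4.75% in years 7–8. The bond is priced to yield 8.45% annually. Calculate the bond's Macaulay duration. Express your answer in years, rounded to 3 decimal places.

6.278 years

Periodic yield y = 0.0845. Discount each cash flow and weight by its year:
  t   CF        PV=CF/(1+0.0845)^t    t·PV
  1     3,500.00     3,227.2937     3,227.2937
  2     3,500.00     2,975.8356     5,951.6712
  3     3,500.00     2,743.9701     8,231.9103
  4     3,500.00     2,530.1707    10,120.6827
  5     3,500.00     2,333.0297    11,665.1484
  6     3,500.00     2,151.2491    12,907.4947
  7     2,375.00     1,346.0361     9,422.2530
  8    52,375.00    27,370.8059   218,966.4474
  Σ                 44,678.3909   280,492.9013
Price P = Σ PV = 44,678.3909.
Macaulay duration = Σ(t·PV) / P = 280,492.9013 / 44,678.3909 = 6.27804 years.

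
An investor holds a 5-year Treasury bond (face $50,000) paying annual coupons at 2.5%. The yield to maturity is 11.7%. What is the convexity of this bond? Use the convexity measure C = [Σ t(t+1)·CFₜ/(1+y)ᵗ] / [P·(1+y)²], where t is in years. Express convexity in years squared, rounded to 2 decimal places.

22.13

With y = 0.117:
  t   CF        PV=CF/(1+0.117)^t    t·PV        t(t+1)·PV
  1     1,250.00     1,119.0689     1,119.0689       2,238.1379
  2     1,250.00     1,001.8522     2,003.7044       6,011.1133
  3     1,250.00       896.9134     2,690.7401      10,762.9603
  4     1,250.00       802.9663     3,211.8652      16,059.3261
  5    51,250.00    29,473.2484   147,366.2419     884,197.4516
  Σ                 33,294.0492   156,391.6206     919,268.9892
P = 33,294.0492.
Convexity = Σ t(t+1)·PV / [P·(1+y)²] = 919,268.9892 / (33,294.0492 × 1.247689) = 22.12940.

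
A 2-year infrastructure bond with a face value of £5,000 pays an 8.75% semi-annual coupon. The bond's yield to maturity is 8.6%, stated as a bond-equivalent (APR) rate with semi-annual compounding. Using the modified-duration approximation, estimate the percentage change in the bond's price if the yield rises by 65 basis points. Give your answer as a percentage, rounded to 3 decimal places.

-1.170%

Periodic yield y = 0.043. Modified duration first:
  t   CF        PV=CF/(1+0.043)^t    t·PV
  1       218.75       209.7315       209.7315
  2       218.75       201.0849       402.1698
  3       218.75       192.7947       578.3842
  4     5,218.75     4,409.9053    17,639.6210
  Σ                  5,013.5164    18,829.9065
P = 5,013.5164; D_Mac = 3.75583 half-year periods = 1.87791 yrs; D_mod = 1.87791/(1+0.043) = 1.80049 yrs.
ΔP/P ≈ -D_mod · Δy = -1.80049 × (+0.0065) = -0.011703 = -1.1703%.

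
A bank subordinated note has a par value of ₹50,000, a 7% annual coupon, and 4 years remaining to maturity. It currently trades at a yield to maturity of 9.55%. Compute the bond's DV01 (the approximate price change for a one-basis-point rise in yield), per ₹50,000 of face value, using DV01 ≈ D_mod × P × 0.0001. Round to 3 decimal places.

₹15.116

Periodic yield y = 0.0955.
  t   CF        PV=CF/(1+0.0955)^t    t·PV
  1     3,500.00     3,194.8882     3,194.8882
  2     3,500.00     2,916.3744     5,832.7488
  3     3,500.00     2,662.1400     7,986.4201
  4    53,500.00    37,145.3329   148,581.3314
  Σ                 45,918.7355   165,595.3886
P = 45,918.7355; D_Mac = 3.60627 yrs; D_mod = 3.29189 yrs.
DV01 ≈ 3.29189 × 45,918.7355 × 0.0001 = 15.115964.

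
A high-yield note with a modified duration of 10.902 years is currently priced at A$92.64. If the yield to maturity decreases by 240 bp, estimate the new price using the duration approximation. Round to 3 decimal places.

A$116.879

Duration approximation: ΔP/P ≈ -D_mod · Δy = -10.902 × (-0.024) = +0.261648.
New price ≈ 92.64 × (1 + 0.261648) = 116.87907072.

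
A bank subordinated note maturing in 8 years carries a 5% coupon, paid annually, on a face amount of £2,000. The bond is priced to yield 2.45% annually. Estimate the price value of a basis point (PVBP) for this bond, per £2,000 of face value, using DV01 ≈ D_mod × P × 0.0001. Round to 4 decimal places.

Periodic yield y = 0.0245.
  t   CF        PV=CF/(1+0.0245)^t    t·PV
  1       100.00        97.6086        97.6086
  2       100.00        95.2744       190.5487
  3       100.00        92.9960       278.9879
  4       100.00        90.7721       363.0882
  5       100.00        88.6013       443.0066
  6       100.00        86.4825       518.8950
  7       100.00        84.4143       590.9004
  8     2,100.00     1,730.3087    13,842.4696
  Σ                  2,366.4578    16,325.5051
P = 2,366.4578; D_Mac = 6.89871 yrs; D_mod = 6.73373 yrs.
DV01 ≈ 6.73373 × 2,366.4578 × 0.0001 = 1.593510.

£1.5935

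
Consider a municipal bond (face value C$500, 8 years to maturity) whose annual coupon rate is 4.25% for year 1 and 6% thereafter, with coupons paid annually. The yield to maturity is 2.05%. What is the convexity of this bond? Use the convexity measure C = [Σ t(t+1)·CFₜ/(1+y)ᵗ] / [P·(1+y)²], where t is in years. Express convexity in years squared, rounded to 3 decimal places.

With y = 0.0205:
  t   CF        PV=CF/(1+0.0205)^t    t·PV        t(t+1)·PV
  1        21.25        20.8231        20.8231          41.6463
  2        30.00        28.8068        57.6136         172.8409
  3        30.00        28.2281        84.6844         338.7377
  4        30.00        27.6611       110.6443         553.2217
  5        30.00        27.1054       135.5271         813.1627
  6        30.00        26.5609       159.3656       1,115.5589
  7        30.00        26.0274       182.1916       1,457.5324
  8       530.00       450.5799     3,604.6391      32,441.7515
  Σ                    635.7928     4,355.4888      36,934.4520
P = 635.7928.
Convexity = Σ t(t+1)·PV / [P·(1+y)²] = 36,934.4520 / (635.7928 × 1.041420) = 55.78148.

55.781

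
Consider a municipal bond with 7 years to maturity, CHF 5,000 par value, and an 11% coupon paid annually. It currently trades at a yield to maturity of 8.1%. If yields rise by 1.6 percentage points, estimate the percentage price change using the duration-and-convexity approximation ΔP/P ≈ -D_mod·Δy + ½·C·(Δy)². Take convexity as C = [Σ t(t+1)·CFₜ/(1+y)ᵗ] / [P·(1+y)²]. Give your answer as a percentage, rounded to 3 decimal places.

With y = 0.081:
  t   CF        PV=CF/(1+0.081)^t    t·PV        t(t+1)·PV
  1       550.00       508.7882       508.7882       1,017.5763
  2       550.00       470.6643       941.3287       2,823.9861
  3       550.00       435.3972     1,306.1915       5,224.7661
  4       550.00       402.7726     1,611.0904       8,055.4519
  5       550.00       372.5926     1,862.9630      11,177.7779
  6       550.00       344.6740     2,068.0440      14,476.3081
  7     5,550.00     3,217.4598    22,522.2184     180,177.7472
  Σ                  5,752.3486    30,820.6241     222,953.6135
P = 5,752.3486; D_Mac = 5.35792 yrs; D_mod = 4.95645 yrs; C = 33.16790.
Duration effect: -4.95645 × (+0.016) = -0.079303
Convexity effect: 0.5 × 33.16790 × (0.016)² = +0.0042455
ΔP/P ≈ -0.079303 + 0.0042455 = -0.075058 = -7.5058%.

-7.506%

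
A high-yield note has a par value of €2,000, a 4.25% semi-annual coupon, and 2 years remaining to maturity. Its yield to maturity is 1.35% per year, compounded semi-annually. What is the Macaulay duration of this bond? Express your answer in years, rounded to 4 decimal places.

1.9404 years

Periodic yield y = 0.00675. Discount each cash flow and weight by its period:
  t   CF        PV=CF/(1+0.00675)^t    t·PV
  1        42.50        42.2150        42.2150
  2        42.50        41.9320        83.8640
  3        42.50        41.6509       124.9526
  4     2,042.50     1,988.2707     7,953.0828
  Σ                  2,114.0686     8,204.1144
Price P = Σ PV = 2,114.0686.
Macaulay duration = Σ(t·PV) / P = 8,204.1144 / 2,114.0686 = 3.88072 half-year periods.
In years: 3.88072 / 2 = 1.94036 years.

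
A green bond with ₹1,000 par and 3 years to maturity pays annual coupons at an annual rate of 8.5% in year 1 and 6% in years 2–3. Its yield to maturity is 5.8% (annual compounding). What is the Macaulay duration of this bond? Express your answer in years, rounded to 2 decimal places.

2.79 years

Periodic yield y = 0.058. Discount each cash flow and weight by its year:
  t   CF        PV=CF/(1+0.058)^t    t·PV
  1        85.00        80.3403        80.3403
  2        60.00        53.6019       107.2037
  3     1,060.00       895.0532     2,685.1597
  Σ                  1,028.9954     2,872.7037
Price P = Σ PV = 1,028.9954.
Macaulay duration = Σ(t·PV) / P = 2,872.7037 / 1,028.9954 = 2.79176 years.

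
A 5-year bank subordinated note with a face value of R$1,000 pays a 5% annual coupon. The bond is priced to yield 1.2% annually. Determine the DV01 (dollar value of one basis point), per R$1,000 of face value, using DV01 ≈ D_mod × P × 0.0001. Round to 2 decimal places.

Periodic yield y = 0.012.
  t   CF        PV=CF/(1+0.012)^t    t·PV
  1        50.00        49.4071        49.4071
  2        50.00        48.8213        97.6425
  3        50.00        48.2424       144.7271
  4        50.00        47.6703       190.6812
  5     1,050.00       989.2060     4,946.0299
  Σ                  1,183.3470     5,428.4879
P = 1,183.3470; D_Mac = 4.58740 yrs; D_mod = 4.53301 yrs.
DV01 ≈ 4.53301 × 1,183.3470 × 0.0001 = 0.536412.

R$0.54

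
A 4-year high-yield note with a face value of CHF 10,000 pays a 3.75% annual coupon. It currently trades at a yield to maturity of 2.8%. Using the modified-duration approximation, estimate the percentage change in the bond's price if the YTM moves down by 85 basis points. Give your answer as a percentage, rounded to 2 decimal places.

+3.14%

Periodic yield y = 0.028. Modified duration first:
  t   CF        PV=CF/(1+0.028)^t    t·PV
  1       375.00       364.7860       364.7860
  2       375.00       354.8502       709.7004
  3       375.00       345.1850     1,035.5550
  4    10,375.00     9,289.9986    37,159.9942
  Σ                 10,354.8197    39,270.0356
P = 10,354.8197; D_Mac = 3.79244 yrs; D_mod = 3.79244/(1+0.028) = 3.68914 yrs.
ΔP/P ≈ -D_mod · Δy = -3.68914 × (-0.0085) = +0.031358 = +3.1358%.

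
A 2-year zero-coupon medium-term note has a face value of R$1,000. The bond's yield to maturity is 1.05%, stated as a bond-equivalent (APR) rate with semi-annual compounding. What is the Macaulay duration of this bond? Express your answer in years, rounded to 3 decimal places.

A zero-coupon bond has a single cash flow at maturity, so its Macaulay duration equals its maturity: 2 years.
(Equivalently: 4 semi-annual periods ÷ 2 = 2 years.)

2.000 years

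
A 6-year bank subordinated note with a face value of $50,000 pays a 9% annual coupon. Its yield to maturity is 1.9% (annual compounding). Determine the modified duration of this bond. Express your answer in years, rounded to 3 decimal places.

4.982 years

Periodic yield y = 0.019. First find Macaulay duration:
  t   CF        PV=CF/(1+0.019)^t    t·PV
  1     4,500.00     4,416.0942     4,416.0942
  2     4,500.00     4,333.7529     8,667.5058
  3     4,500.00     4,252.9469    12,758.8407
  4     4,500.00     4,173.6476    16,694.5904
  5     4,500.00     4,095.8269    20,479.1345
  6    54,500.00    48,680.0929   292,080.5573
  Σ                 69,952.3614   355,096.7230
P = 69,952.3614; Macaulay duration = 355,096.7230 / 69,952.3614 = 5.07626 years.
Modified duration = D_Mac / (1 + y) = 5.07626 / 1.019 = 4.98161 years.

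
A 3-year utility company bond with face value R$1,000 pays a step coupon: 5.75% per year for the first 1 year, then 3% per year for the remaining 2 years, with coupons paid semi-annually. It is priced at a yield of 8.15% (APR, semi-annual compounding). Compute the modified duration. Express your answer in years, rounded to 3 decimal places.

Periodic yield y = 0.04075. First find Macaulay duration:
  t   CF        PV=CF/(1+0.04075)^t    t·PV
  1        28.75        27.6243        27.6243
  2        28.75        26.5427        53.0854
  3        15.00        13.3061        39.9184
  4        15.00        12.7851        51.1406
  5        15.00        12.2845        61.4227
  6     1,015.00       798.7071     4,792.2424
  Σ                    891.2499     5,025.4338
P = 891.2499; Macaulay duration = 5,025.4338 / 891.2499 = 5.63864 half-year periods = 2.81932 years.
Modified duration = D_Mac / (1 + y) = 2.81932 / 1.04075 = 2.70893 years.

2.709 years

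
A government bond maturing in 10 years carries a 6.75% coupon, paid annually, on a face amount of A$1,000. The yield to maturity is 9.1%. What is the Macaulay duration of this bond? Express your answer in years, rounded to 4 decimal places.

7.3562 years

Periodic yield y = 0.091. Discount each cash flow and weight by its year:
  t   CF        PV=CF/(1+0.091)^t    t·PV
  1        67.50        61.8698        61.8698
  2        67.50        56.7093       113.4186
  3        67.50        51.9792       155.9376
  4        67.50        47.6436       190.5745
  5        67.50        43.6697       218.3484
  6        67.50        40.0272       240.1632
  7        67.50        36.6885       256.8198
  8        67.50        33.6284       269.0269
  9        67.50        30.8234       277.4109
  10    1,067.50       446.8074     4,468.0742
  Σ                    849.8466     6,251.6440
Price P = Σ PV = 849.8466.
Macaulay duration = Σ(t·PV) / P = 6,251.6440 / 849.8466 = 7.35620 years.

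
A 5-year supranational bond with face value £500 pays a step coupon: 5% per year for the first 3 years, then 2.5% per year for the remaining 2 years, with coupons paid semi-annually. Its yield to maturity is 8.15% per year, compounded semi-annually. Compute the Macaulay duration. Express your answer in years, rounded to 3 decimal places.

Periodic yield y = 0.04075. Discount each cash flow and weight by its period:
  t   CF        PV=CF/(1+0.04075)^t    t·PV
  1        12.50        12.0106        12.0106
  2        12.50        11.5403        23.0806
  3        12.50        11.0884        33.2653
  4        12.50        10.6543        42.6171
  5        12.50        10.2371        51.1856
  6        12.50         9.8363        59.0178
  7         6.25         4.7256        33.0791
  8         6.25         4.5406        36.3244
  9         6.25         4.3628        39.2649
  10      506.25       339.5477     3,395.4774
  Σ                    418.5437     3,725.3228
Price P = Σ PV = 418.5437.
Macaulay duration = Σ(t·PV) / P = 3,725.3228 / 418.5437 = 8.90068 half-year periods.
In years: 8.90068 / 2 = 4.45034 years.

4.450 years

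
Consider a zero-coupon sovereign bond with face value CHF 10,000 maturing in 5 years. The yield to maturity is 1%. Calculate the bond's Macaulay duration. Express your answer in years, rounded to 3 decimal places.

5.000 years

A zero-coupon bond has a single cash flow at maturity, so its Macaulay duration equals its maturity: 5 years.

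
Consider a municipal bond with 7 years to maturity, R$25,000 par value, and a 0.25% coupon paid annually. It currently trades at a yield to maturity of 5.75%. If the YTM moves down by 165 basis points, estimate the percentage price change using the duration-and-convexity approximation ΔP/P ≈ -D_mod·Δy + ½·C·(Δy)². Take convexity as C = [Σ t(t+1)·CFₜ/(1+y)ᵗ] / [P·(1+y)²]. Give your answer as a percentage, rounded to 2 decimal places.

With y = 0.0575:
  t   CF        PV=CF/(1+0.0575)^t    t·PV        t(t+1)·PV
  1        62.50        59.1017        59.1017         118.2033
  2        62.50        55.8881       111.7762         335.3285
  3        62.50        52.8493       158.5478         634.1911
  4        62.50        49.9757       199.9026         999.5131
  5        62.50        47.2583       236.2915       1,417.7491
  6        62.50        44.6887       268.1322       1,876.9256
  7    25,062.50    16,945.7876   118,620.5129     948,964.1034
  Σ                 17,255.5492   119,654.2649     954,346.0142
P = 17,255.5492; D_Mac = 6.93425 yrs; D_mod = 6.55721 yrs; C = 49.45570.
Duration effect: -6.55721 × (-0.0165) = +0.108194
Convexity effect: 0.5 × 49.45570 × (-0.0165)² = +0.0067322
ΔP/P ≈ +0.108194 + 0.0067322 = +0.114926 = +11.4926%.

+11.49%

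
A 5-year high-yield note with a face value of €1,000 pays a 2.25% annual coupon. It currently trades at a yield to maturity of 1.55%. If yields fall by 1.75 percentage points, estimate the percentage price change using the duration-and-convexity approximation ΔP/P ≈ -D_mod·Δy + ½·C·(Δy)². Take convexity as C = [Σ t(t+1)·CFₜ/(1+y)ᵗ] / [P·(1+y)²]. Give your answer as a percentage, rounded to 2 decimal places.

+8.67%

With y = 0.0155:
  t   CF        PV=CF/(1+0.0155)^t    t·PV        t(t+1)·PV
  1        22.50        22.1566        22.1566          44.3131
  2        22.50        21.8184        43.6368         130.9103
  3        22.50        21.4854        64.4561         257.8244
  4        22.50        21.1574        84.6297         423.1485
  5     1,022.50       946.8118     4,734.0592      28,404.3551
  Σ                  1,033.4296     4,948.9383      29,260.5514
P = 1,033.4296; D_Mac = 4.78885 yrs; D_mod = 4.71575 yrs; C = 27.45628.
Duration effect: -4.71575 × (-0.0175) = +0.082526
Convexity effect: 0.5 × 27.45628 × (-0.0175)² = +0.0042042
ΔP/P ≈ +0.082526 + 0.0042042 = +0.086730 = +8.6730%.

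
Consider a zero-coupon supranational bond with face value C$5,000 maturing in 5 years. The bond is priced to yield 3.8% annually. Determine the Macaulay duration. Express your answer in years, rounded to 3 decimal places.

A zero-coupon bond has a single cash flow at maturity, so its Macaulay duration equals its maturity: 5 years.

5.000 years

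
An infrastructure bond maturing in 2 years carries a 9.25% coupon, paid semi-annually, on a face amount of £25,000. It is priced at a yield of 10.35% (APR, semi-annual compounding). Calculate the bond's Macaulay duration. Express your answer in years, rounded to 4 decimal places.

1.8698 years

Periodic yield y = 0.05175. Discount each cash flow and weight by its period:
  t   CF        PV=CF/(1+0.05175)^t    t·PV
  1     1,156.25     1,099.3582     1,099.3582
  2     1,156.25     1,045.2657     2,090.5314
  3     1,156.25       993.8348     2,981.5043
  4    26,156.25    21,375.9486    85,503.7945
  Σ                 24,514.4073    91,675.1884
Price P = Σ PV = 24,514.4073.
Macaulay duration = Σ(t·PV) / P = 91,675.1884 / 24,514.4073 = 3.73965 half-year periods.
In years: 3.73965 / 2 = 1.86982 years.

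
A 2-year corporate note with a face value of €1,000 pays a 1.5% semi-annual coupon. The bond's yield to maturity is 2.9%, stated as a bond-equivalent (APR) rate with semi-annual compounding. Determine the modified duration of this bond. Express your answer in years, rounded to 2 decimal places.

1.95 years

Periodic yield y = 0.0145. First find Macaulay duration:
  t   CF        PV=CF/(1+0.0145)^t    t·PV
  1         7.50         7.3928         7.3928
  2         7.50         7.2871        14.5743
  3         7.50         7.1830        21.5490
  4     1,007.50       951.1234     3,804.4934
  Σ                    972.9863     3,848.0095
P = 972.9863; Macaulay duration = 3,848.0095 / 972.9863 = 3.95484 half-year periods = 1.97742 years.
Modified duration = D_Mac / (1 + y) = 1.97742 / 1.0145 = 1.94916 years.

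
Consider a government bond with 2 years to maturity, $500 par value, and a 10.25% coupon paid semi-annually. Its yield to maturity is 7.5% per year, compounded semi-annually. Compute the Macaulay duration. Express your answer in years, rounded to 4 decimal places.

Periodic yield y = 0.0375. Discount each cash flow and weight by its period:
  t   CF        PV=CF/(1+0.0375)^t    t·PV
  1       25.625        24.6988        24.6988
  2       25.625        23.8061        47.6121
  3       25.625        22.9456        68.8368
  4      525.625       453.6528     1,814.6112
  Σ                    525.1033     1,955.7589
Price P = Σ PV = 525.1033.
Macaulay duration = Σ(t·PV) / P = 1,955.7589 / 525.1033 = 3.72452 half-year periods.
In years: 3.72452 / 2 = 1.86226 years.

1.8623 years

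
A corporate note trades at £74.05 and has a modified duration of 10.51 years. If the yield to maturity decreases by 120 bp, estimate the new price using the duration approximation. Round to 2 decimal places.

Duration approximation: ΔP/P ≈ -D_mod · Δy = -10.51 × (-0.012) = +0.126120.
New price ≈ 74.05 × (1 + 0.126120) = 83.389186.

£83.39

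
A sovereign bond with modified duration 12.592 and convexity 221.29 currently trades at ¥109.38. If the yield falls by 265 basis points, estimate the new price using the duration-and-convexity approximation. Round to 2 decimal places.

¥154.38

Duration effect: -D_mod·Δy = -12.592 × (-0.0265) = +0.333688
Convexity effect: ½·C·(Δy)² = 0.5 × 221.29 × (-0.0265)² = +0.07770045125
ΔP/P ≈ +0.333688 + 0.07770045125 = +0.41138845125
New price ≈ 109.38 × (1 + 0.41138845125) = 154.377668797725.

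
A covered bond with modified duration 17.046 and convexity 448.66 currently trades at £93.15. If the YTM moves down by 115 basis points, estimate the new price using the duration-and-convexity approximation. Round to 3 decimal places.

Duration effect: -D_mod·Δy = -17.046 × (-0.0115) = +0.196029
Convexity effect: ½·C·(Δy)² = 0.5 × 448.66 × (-0.0115)² = +0.0296676425
ΔP/P ≈ +0.196029 + 0.0296676425 = +0.2256966425
New price ≈ 93.15 × (1 + 0.2256966425) = 114.173642248875.

£114.174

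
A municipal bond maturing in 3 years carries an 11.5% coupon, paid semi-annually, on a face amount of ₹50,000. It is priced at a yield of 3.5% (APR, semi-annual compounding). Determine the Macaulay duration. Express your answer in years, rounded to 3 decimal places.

2.662 years

Periodic yield y = 0.0175. Discount each cash flow and weight by its period:
  t   CF        PV=CF/(1+0.0175)^t    t·PV
  1     2,875.00     2,825.5528     2,825.5528
  2     2,875.00     2,776.9561     5,553.9122
  3     2,875.00     2,729.1952     8,187.5855
  4     2,875.00     2,682.2557    10,729.0228
  5     2,875.00     2,636.1235    13,180.6177
  6    52,875.00    47,647.9119   285,887.4714
  Σ                 61,297.9952   326,364.1624
Price P = Σ PV = 61,297.9952.
Macaulay duration = Σ(t·PV) / P = 326,364.1624 / 61,297.9952 = 5.32422 half-year periods.
In years: 5.32422 / 2 = 2.66211 years.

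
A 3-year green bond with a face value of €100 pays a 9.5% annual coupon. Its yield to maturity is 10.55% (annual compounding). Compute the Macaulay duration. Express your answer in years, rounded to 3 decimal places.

2.744 years

Periodic yield y = 0.1055. Discount each cash flow and weight by its year:
  t   CF        PV=CF/(1+0.1055)^t    t·PV
  1         9.50         8.5934         8.5934
  2         9.50         7.7733        15.5466
  3       109.50        81.0472       243.1415
  Σ                     97.4139       267.2815
Price P = Σ PV = 97.4139.
Macaulay duration = Σ(t·PV) / P = 267.2815 / 97.4139 = 2.74377 years.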